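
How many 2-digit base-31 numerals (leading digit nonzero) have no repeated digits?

The leading digit has 30 choices (anything but zero); the next has 30 (anything but the first), then 29, and so on, one fewer each time.
Total: 30 x 30.

Final answer: 900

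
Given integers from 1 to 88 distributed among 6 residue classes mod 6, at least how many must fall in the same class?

By pigeonhole with 88 objects and 6 categories: ceiling(88/6).

Final answer: 15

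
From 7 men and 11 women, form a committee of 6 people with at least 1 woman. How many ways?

Sum over valid woman counts:
C(11,1)C(7,5) = 231
C(11,2)C(7,4) = 1925
C(11,3)C(7,3) = 5775
C(11,4)C(7,2) = 6930
C(11,5)C(7,1) = 3234
C(11,6)C(7,0) = 462
Total: 231 + 1925 + 5775 + 6930 + 3234 + 462.

Final answer: 18557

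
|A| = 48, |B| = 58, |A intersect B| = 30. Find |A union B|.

|A union B| = |A| + |B| - |A intersect B| = 48 + 58 - 30.

Final answer: 76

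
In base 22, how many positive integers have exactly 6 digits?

In base 22, the leading digit has 21 choices (1..21); each of the remaining 5 digits has 22 choices.
Total: 21 x 22^5.

Final answer: 108226272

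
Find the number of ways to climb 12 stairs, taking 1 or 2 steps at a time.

Condition on the final move: it is a 1-step (f(n-1) ways to get there) or a 2-step (f(n-2) ways), so f(n) = f(n-1) + f(n-2), with f(1)=1, f(2)=2.
Iterating the recurrence: f(1)=1, f(2)=2, f(3)=3, f(4)=5, f(5)=8, f(6)=13, f(7)=21, f(8)=34, f(9)=55, f(10)=89, f(11)=144, f(12)=233.

Final answer: 233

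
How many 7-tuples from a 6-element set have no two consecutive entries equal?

Let g(n) count such strings. g(1) = 6, and each valid string of length n-1 extends in 5 ways (any symbol but the last), so g(n) = 5 g(n-1).
Total: g(7) = 6 x 5^6.

Final answer: 6 x 5^{6} = 93750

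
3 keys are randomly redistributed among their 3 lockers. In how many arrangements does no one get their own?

D(n) = (n-1)(D(n-1) + D(n-2)), D(0)=1, D(1)=0.
D(2) = 1 x (0 + 1) = 1
D(3) = 2 x (D(2) + D(1)) = 2 x (1 + 0)

Final answer: D(3) = 2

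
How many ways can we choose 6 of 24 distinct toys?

C(24,6) = 24!/(6! x (24-6)!).

Final answer: C(24,6) = 134596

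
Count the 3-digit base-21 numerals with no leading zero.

Leading digit: 20 options (nonzero). Other 2 digit(s): 21 options each.
Total: 20 x 21^2.

Final answer: 8820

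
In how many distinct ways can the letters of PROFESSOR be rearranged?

Letters (E:1, F:1, O:2, P:1, R:2, S:2). Total letters: 9.
Permutations = 9!/(2! x 2! x 2!).

Final answer: 45360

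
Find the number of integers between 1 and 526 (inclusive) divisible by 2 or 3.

Multiples of 2: 263. Multiples of 3: 175. Of both (lcm=6): 87.
By inclusion-exclusion: 263 + 175 - 87.

Final answer: 351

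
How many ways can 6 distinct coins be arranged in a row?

The number of ways to arrange 6 distinct objects is 6!.

Final answer: 6! = 720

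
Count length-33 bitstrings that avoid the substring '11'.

Let a(n) count valid strings. If the last bit is 0 the prefix is any valid string of length n-1; if it is 1 the string must end in 01 with a valid prefix of length n-2. So a(n) = a(n-1) + a(n-2), a(1)=2, a(2)=3.
Building up term by term: a(1)=2, a(2)=3, a(3)=5, a(4)=8, a(5)=13, a(6)=21, a(7)=34, a(8)=55, a(9)=89, a(10)=144, a(11)=233, a(12)=377, a(13)=610, a(14)=987, a(15)=1597, a(16)=2584, a(17)=4181, a(18)=6765, a(19)=10946, a(20)=17711, a(21)=28657, a(22)=46368, a(23)=75025, a(24)=121393, a(25)=196418, a(26)=317811, a(27)=514229, a(28)=832040, a(29)=1346269, a(30)=2178309, a(31)=3524578, a(32)=5702887, a(33)=9227465.

Final answer: 9227465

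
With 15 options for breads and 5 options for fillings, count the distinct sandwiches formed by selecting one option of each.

By the multiplication principle: 15 x 5.

Final answer: 75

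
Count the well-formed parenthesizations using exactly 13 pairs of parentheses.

This is a standard Catalan-number count: the answer is C_n. Here n = 13 (pairs).
C_n = C(2n,n)/(n+1), so C_{13} = C(26,13)/14 = 10400600/14.

Final answer: C_{13} = 742900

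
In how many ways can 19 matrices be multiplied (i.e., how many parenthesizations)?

The structures are counted by the Catalan number C_n. Here n = 19 - 1 = 18.
Using C_0 = 1 and C_(k+1) = C_k x 2(2k+1)/(k+2), build up term by term: C_1=1, C_2=2, C_3=5, C_4=14, C_5=42, C_6=132, C_7=429, C_8=1430, C_9=4862, C_10=16796, C_11=58786, C_12=208012, C_13=742900, C_14=2674440, C_15=9694845, C_16=35357670, C_17=129644790, C_18=477638700.

Final answer: C_{18} = 477638700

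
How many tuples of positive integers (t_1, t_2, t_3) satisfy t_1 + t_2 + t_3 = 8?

Substitute t'_i = t_i - 1 (so t'_i >= 0). Then sum t'_i = 8 - 3 = 5.
Stars and bars: C(5+3-1, 3-1) = C(7,2).

Final answer: C(7,2) = 21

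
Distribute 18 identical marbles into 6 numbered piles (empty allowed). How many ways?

Stars and bars: C(n+k-1, k-1) = C(23,5).

Final answer: C(23,5) = 33649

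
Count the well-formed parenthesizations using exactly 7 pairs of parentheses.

This is counted by the nth Catalan number C_n. Here n = 7 (pairs).
C_n = (2n)!/(n!(n+1)!), so C_{7} = 14!/(7! x 8!) = C(14,7)/8 = 3432/8.

Final answer: C_{7} = 429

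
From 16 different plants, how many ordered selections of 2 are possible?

P(16,2) = 16!/(16-2)! = 16!/14!.

Final answer: P(16,2) = 240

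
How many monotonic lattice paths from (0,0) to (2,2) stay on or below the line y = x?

Total monotonic paths to (2,2): C(4,2) = 6.
A path is bad iff it touches y = x + 1; reflecting its initial segment maps bad paths bijectively onto all paths to (1,3), of which there are C(4,3) = 4.
Valid Dyck paths: 6 - 4.
(Check: C(4,2) - C(4,3) = C(4,2)/3, the Catalan number C_{2}.)

Final answer: C_{2} = 2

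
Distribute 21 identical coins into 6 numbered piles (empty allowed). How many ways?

Stars and bars: C(n+k-1, k-1) = C(26,5).

Final answer: C(26,5) = 65780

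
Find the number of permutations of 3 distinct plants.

The number of ways to arrange 3 distinct objects is 3!.

Final answer: 3! = 6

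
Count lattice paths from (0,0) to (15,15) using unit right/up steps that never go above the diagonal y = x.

Total monotonic paths to (15,15): C(30,15) = 155117520.
A path is bad iff it touches y = x + 1; reflecting its initial segment maps bad paths bijectively onto all paths to (14,16), of which there are C(30,16) = 145422675.
Valid Dyck paths: 155117520 - 145422675.
(This is the Catalan number C_{15}.)

Final answer: C_{15} = 9694845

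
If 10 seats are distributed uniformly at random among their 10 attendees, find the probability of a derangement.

D(n) = (n-1)(D(n-1) + D(n-2)), D(0)=1, D(1)=0.
Building up: D(2)=1, D(3)=2, D(4)=9, D(5)=44, D(6)=265, D(7)=1854, D(8)=14833, D(9)=133496, D(10)=1334961.
Total arrangements: 10! = 3628800.
Probability = D(10)/10! = 16481/44800.

Final answer: D(10)/10! = 1334961/3628800 = 0.367879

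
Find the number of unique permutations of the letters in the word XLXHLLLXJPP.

Letters (H:1, J:1, L:4, P:2, X:3). Total letters: 11.
Permutations = 11!/(4! x 3! x 2!).

Final answer: 138600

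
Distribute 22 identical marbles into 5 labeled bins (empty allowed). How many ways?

Stars and bars: C(n+k-1, k-1) = C(26,4).

Final answer: C(26,4) = 14950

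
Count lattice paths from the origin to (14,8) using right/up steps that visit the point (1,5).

Paths (0,0)->(1,5): C(6,5) = 6.
Paths (1,5)->(14,8): C(16,3) = 560.
By multiplication principle: 6 x 560.

Final answer: 3360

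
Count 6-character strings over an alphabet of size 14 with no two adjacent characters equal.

First character: 14 choices. Each subsequent: 13 choices (must differ from the previous one).
Total: 14 x 13^5.

Final answer: 14 x 13^{5} = 5198102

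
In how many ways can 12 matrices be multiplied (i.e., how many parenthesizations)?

This is a standard Catalan-number count: the answer is C_n. Here n = 12 - 1 = 11.
C_n = C(2n,n) - C(2n,n+1), so C_{11} = C(22,11) - C(22,12) = 705432 - 646646.

Final answer: C_{11} = 58786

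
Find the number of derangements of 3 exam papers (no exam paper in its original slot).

Use the recurrence D(n) = (n-1)(D(n-1) + D(n-2)) with D(0)=1, D(1)=0.
D(2) = 1 x (0 + 1) = 1
D(3) = 2 x (D(2) + D(1)) = 2 x (1 + 0)

Final answer: D(3) = 2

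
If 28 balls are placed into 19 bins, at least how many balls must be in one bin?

By the pigeonhole principle: ceiling(28/19).

Final answer: 2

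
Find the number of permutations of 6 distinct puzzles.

The number of ways to arrange 6 distinct objects is 6!.

Final answer: 6! = 720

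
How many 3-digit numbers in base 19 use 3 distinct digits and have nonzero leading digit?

The leading digit has 18 choices (anything but zero); the next has 18 (anything but the first), then 17, and so on, one fewer each time.
Total: 18 x 18 x 17.

Final answer: 5508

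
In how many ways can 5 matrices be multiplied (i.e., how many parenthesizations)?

The structures are counted by the Catalan number C_n. Here n = 5 - 1 = 4.
C_n = C(2n,n) - C(2n,n+1), so C_{4} = C(8,4) - C(8,5) = 70 - 56.

Final answer: C_{4} = 14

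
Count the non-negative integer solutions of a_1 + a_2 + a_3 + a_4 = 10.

Stars and bars with 10 stars and 3 bars:
C(10+4-1, 4-1) = C(13,3).

Final answer: C(13,3) = 286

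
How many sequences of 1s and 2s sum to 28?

Let f(n) count the ways. The last step is size 1 or 2, so f(n) = f(n-1) + f(n-2) with f(1)=1, f(2)=2.
Computing successive values: f(1)=1, f(2)=2, f(3)=3, f(4)=5, f(5)=8, f(6)=13, f(7)=21, f(8)=34, f(9)=55, f(10)=89, f(11)=144, f(12)=233, f(13)=377, f(14)=610, f(15)=987, f(16)=1597, f(17)=2584, f(18)=4181, f(19)=6765, f(20)=10946, f(21)=17711, f(22)=28657, f(23)=46368, f(24)=75025, f(25)=121393, f(26)=196418, f(27)=317811, f(28)=514229.

Final answer: 514229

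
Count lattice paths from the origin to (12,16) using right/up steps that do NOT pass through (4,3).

Total paths to (12,16): C(28,16) = 30421755.
Paths through (4,3): C(7,3) x C(21,13) = 7122150.
Avoiding (4,3): 30421755 - 7122150.

Final answer: 23299605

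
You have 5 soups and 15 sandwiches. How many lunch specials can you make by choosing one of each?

By the multiplication principle: 5 x 15.

Final answer: 75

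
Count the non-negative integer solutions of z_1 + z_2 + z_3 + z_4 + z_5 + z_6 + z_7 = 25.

Stars and bars with 25 stars and 6 bars:
C(25+7-1, 7-1) = C(31,6).

Final answer: C(31,6) = 736281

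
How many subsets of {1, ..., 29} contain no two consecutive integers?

Let a(n) count such subsets of {1, ..., n}. Either n is excluded (a(n-1) ways) or n is included, forcing n-1 out (a(n-2) ways), so a(n) = a(n-1) + a(n-2) with a(1)=2, a(2)=3.
Building up term by term: a(1)=2, a(2)=3, a(3)=5, a(4)=8, a(5)=13, a(6)=21, a(7)=34, a(8)=55, a(9)=89, a(10)=144, a(11)=233, a(12)=377, a(13)=610, a(14)=987, a(15)=1597, a(16)=2584, a(17)=4181, a(18)=6765, a(19)=10946, a(20)=17711, a(21)=28657, a(22)=46368, a(23)=75025, a(24)=121393, a(25)=196418, a(26)=317811, a(27)=514229, a(28)=832040, a(29)=1346269.

Final answer: 1346269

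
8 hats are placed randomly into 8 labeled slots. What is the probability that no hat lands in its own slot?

Derangements satisfy D(n) = (n-1)(D(n-1) + D(n-2)), starting from D(0)=1, D(1)=0.
Building up: D(2)=1, D(3)=2, D(4)=9, D(5)=44, D(6)=265, D(7)=1854, D(8)=14833.
Total arrangements: 8! = 40320.
Probability = D(8)/8! = 2119/5760.

Final answer: D(8)/8! = 14833/40320 = 0.367882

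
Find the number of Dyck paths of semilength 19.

Total monotonic paths to (19,19): C(38,19) = 35345263800.
Paths that cross above y=x (reflection bijection): C(38,20) = 33578000610.
Valid Dyck paths: 35345263800 - 33578000610.
(These counts are the Catalan numbers.)

Final answer: C_{19} = 1767263190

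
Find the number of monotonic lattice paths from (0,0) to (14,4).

Each path has 14 right steps and 4 up steps in some order (18 steps total).
Choose which 4 of the 18 steps are up: C(18,4).

Final answer: C(18,4) = 3060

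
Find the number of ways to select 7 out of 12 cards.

C(12,7) = 12!/(7! x (12-7)!).

Final answer: C(12,7) = 792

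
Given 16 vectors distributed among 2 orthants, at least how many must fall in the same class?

By pigeonhole with 16 objects and 2 categories: ceiling(16/2).

Final answer: 8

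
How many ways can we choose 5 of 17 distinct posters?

C(17,5) = 17!/(5! x (17-5)!).

Final answer: C(17,5) = 6188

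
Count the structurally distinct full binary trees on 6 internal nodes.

This is a standard Catalan-number count: the answer is C_n. Here n = 6.
C_n = C(2n,n)/(n+1), so C_{6} = C(12,6)/7 = 924/7.

Final answer: C_{6} = 132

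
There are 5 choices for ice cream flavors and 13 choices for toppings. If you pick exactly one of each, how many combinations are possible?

By the multiplication principle: 5 x 13.

Final answer: 65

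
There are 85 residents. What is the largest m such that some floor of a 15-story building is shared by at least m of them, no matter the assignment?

There are 15 possible values for floor of a 15-story building. With 85 residents and 15 categories, by pigeonhole: ceiling(85/15).

Final answer: 6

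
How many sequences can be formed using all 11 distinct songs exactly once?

The number of ways to arrange 11 distinct objects is 11!.

Final answer: 11! = 39916800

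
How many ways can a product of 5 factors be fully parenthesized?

This is counted by the nth Catalan number C_n. Here n = 5 - 1 = 4.
C_n = C(2n,n)/(n+1), so C_{4} = C(8,4)/5 = 70/5.

Final answer: C_{4} = 14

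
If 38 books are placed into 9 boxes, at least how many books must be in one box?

By the pigeonhole principle: ceiling(38/9).

Final answer: 5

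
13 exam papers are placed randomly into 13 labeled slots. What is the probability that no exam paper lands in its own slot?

Derangements satisfy D(n) = (n-1)(D(n-1) + D(n-2)), starting from D(0)=1, D(1)=0.
Building up: D(2)=1, D(3)=2, D(4)=9, D(5)=44, D(6)=265, D(7)=1854, D(8)=14833, D(9)=133496, D(10)=1334961, D(11)=14684570, D(12)=176214841, D(13)=2290792932.
Total arrangements: 13! = 6227020800.
Probability = D(13)/13! = 63633137/172972800.

Final answer: D(13)/13! = 2290792932/6227020800 = 0.367879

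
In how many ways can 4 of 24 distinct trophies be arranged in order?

P(24,4) = 24!/(24-4)! = 24!/20!.

Final answer: P(24,4) = 255024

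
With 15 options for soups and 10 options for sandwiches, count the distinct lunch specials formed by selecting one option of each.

By the multiplication principle: 15 x 10.

Final answer: 150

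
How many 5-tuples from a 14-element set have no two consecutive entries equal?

Let g(n) count such strings. g(1) = 14, and each valid string of length n-1 extends in 13 ways (any symbol but the last), so g(n) = 13 g(n-1).
Total: g(5) = 14 x 13^4.

Final answer: 14 x 13^{4} = 399854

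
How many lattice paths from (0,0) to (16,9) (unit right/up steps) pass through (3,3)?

Paths (0,0)->(3,3): C(6,3) = 20.
Paths (3,3)->(16,9): C(19,6) = 27132.
By multiplication principle: 20 x 27132.

Final answer: 542640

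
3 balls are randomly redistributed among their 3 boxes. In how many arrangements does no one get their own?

Use the recurrence D(n) = (n-1)(D(n-1) + D(n-2)) with D(0)=1, D(1)=0.
D(2) = 1 x (0 + 1) = 1
D(3) = 2 x (D(2) + D(1)) = 2 x (1 + 0)

Final answer: D(3) = 2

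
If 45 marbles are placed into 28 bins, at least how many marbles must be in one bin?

By the pigeonhole principle: ceiling(45/28).

Final answer: 2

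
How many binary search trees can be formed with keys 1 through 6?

This is a standard Catalan-number count: the answer is C_n. Here n = 6.
C_n = (2n)!/(n!(n+1)!), so C_{6} = 12!/(6! x 7!) = C(12,6)/7 = 924/7.

Final answer: C_{6} = 132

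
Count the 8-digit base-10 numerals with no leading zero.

These are the integers in [10^7, 10^8), so the count is 10^8 - 10^7 = 9 x 10^7.

Final answer: 90000000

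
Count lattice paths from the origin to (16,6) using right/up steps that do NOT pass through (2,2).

Total paths to (16,6): C(22,6) = 74613.
Paths through (2,2): C(4,2) x C(18,4) = 18360.
Avoiding (2,2): 74613 - 18360.

Final answer: 56253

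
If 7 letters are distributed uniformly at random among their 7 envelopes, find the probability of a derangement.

Use the recurrence D(n) = (n-1)(D(n-1) + D(n-2)) with D(0)=1, D(1)=0.
Building up: D(2)=1, D(3)=2, D(4)=9, D(5)=44, D(6)=265, D(7)=1854.
Total arrangements: 7! = 5040.
Probability = D(7)/7! = 103/280.

Final answer: D(7)/7! = 1854/5040 = 0.367857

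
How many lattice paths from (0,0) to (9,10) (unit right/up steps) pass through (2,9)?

Paths (0,0)->(2,9): C(11,9) = 55.
Paths (2,9)->(9,10): C(8,1) = 8.
By multiplication principle: 55 x 8.

Final answer: 440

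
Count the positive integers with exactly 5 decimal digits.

First digit: 9 choices (1-9). Each of the remaining 4 digits: 10 choices.
Total: 9 x 10^4.

Final answer: 90000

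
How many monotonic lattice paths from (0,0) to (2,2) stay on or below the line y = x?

Total monotonic paths to (2,2): C(4,2) = 6.
By the reflection principle, paths that go above the diagonal number C(4,3) = 4.
Valid Dyck paths: 6 - 4.
(These counts are the Catalan numbers.)

Final answer: C_{2} = 2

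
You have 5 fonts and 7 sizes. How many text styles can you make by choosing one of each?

By the multiplication principle: 5 x 7.

Final answer: 35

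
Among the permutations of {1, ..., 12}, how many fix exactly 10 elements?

Choose which 10 elements are fixed: C(12,10) = 66.
Derange the remaining 2 using D(j) = (j-1)(D(j-1) + D(j-2)), D(0)=1, D(1)=0: D(2)=1.
Total: 66 x 1.

Final answer: C(12,10) D(2) = 66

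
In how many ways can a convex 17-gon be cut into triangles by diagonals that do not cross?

This is counted by the nth Catalan number C_n. Here n = 17 - 2 = 15.
C_n = C(2n,n)/(n+1), so C_{15} = C(30,15)/16 = 155117520/16.

Final answer: C_{15} = 9694845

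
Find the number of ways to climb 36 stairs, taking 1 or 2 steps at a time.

Condition on the final move: it is a 1-step (f(n-1) ways to get there) or a 2-step (f(n-2) ways), so f(n) = f(n-1) + f(n-2), with f(1)=1, f(2)=2.
Iterating the recurrence: f(1)=1, f(2)=2, f(3)=3, f(4)=5, f(5)=8, f(6)=13, f(7)=21, f(8)=34, f(9)=55, f(10)=89, f(11)=144, f(12)=233, f(13)=377, f(14)=610, f(15)=987, f(16)=1597, f(17)=2584, f(18)=4181, f(19)=6765, f(20)=10946, f(21)=17711, f(22)=28657, f(23)=46368, f(24)=75025, f(25)=121393, f(26)=196418, f(27)=317811, f(28)=514229, f(29)=832040, f(30)=1346269, f(31)=2178309, f(32)=3524578, f(33)=5702887, f(34)=9227465, f(35)=14930352, f(36)=24157817.

Final answer: 24157817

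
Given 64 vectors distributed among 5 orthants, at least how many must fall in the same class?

By pigeonhole with 64 objects and 5 categories: ceiling(64/5).

Final answer: 13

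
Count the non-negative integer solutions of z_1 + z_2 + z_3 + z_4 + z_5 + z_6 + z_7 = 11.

Stars and bars with 11 stars and 6 bars:
C(11+7-1, 7-1) = C(17,6).

Final answer: C(17,6) = 12376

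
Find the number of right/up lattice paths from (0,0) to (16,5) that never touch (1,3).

Total paths to (16,5): C(21,5) = 20349.
Paths through (1,3): C(4,3) x C(17,2) = 544.
Avoiding (1,3): 20349 - 544.

Final answer: 19805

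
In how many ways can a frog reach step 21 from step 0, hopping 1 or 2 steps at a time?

Let f(n) be the number of climbs. Removing the last move (1 or 2 steps) gives f(n) = f(n-1) + f(n-2); base cases f(1)=1, f(2)=2.
Building up term by term: f(1)=1, f(2)=2, f(3)=3, f(4)=5, f(5)=8, f(6)=13, f(7)=21, f(8)=34, f(9)=55, f(10)=89, f(11)=144, f(12)=233, f(13)=377, f(14)=610, f(15)=987, f(16)=1597, f(17)=2584, f(18)=4181, f(19)=6765, f(20)=10946, f(21)=17711.

Final answer: 17711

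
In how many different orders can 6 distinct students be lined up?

The number of ways to arrange 6 distinct objects is 6!.

Final answer: 6! = 720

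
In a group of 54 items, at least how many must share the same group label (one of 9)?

There are 9 possible values for group label (one of 9). With 54 items and 9 categories, by pigeonhole: ceiling(54/9).

Final answer: 6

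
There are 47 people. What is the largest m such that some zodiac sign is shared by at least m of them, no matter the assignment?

There are 12 possible values for zodiac sign. With 47 people and 12 categories, by pigeonhole: ceiling(47/12).

Final answer: 4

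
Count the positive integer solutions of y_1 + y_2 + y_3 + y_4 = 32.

Substitute y'_i = y_i - 1 (so y'_i >= 0). Then sum y'_i = 32 - 4 = 28.
Stars and bars: C(28+4-1, 4-1) = C(31,3).

Final answer: C(31,3) = 4495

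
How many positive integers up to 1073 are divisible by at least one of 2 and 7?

Multiples of 2: 536. Multiples of 7: 153. Of both (lcm=14): 76.
By inclusion-exclusion: 536 + 153 - 76.

Final answer: 613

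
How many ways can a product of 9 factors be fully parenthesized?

This is a standard Catalan-number count: the answer is C_n. Here n = 9 - 1 = 8.
Using C_0 = 1 and C_(k+1) = C_k x 2(2k+1)/(k+2), build up term by term: C_1=1, C_2=2, C_3=5, C_4=14, C_5=42, C_6=132, C_7=429, C_8=1430.

Final answer: C_{8} = 1430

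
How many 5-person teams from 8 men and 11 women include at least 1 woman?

Sum over valid woman counts:
C(11,1)C(8,4) = 770
C(11,2)C(8,3) = 3080
C(11,3)C(8,2) = 4620
C(11,4)C(8,1) = 2640
C(11,5)C(8,0) = 462
Total: 770 + 3080 + 4620 + 2640 + 462.

Final answer: 11572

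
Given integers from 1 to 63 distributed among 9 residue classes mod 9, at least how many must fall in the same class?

By pigeonhole with 63 objects and 9 categories: ceiling(63/9).

Final answer: 7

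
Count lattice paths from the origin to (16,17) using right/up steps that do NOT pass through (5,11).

Total paths to (16,17): C(33,17) = 1166803110.
Paths through (5,11): C(16,11) x C(17,6) = 54058368.
Avoiding (5,11): 1166803110 - 54058368.

Final answer: 1112744742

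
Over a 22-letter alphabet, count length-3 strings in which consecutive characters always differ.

Let g(n) count such strings. g(1) = 22, and each valid string of length n-1 extends in 21 ways (any symbol but the last), so g(n) = 21 g(n-1).
Total: g(3) = 22 x 21^2.

Final answer: 22 x 21^{2} = 9702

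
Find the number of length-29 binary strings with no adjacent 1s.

A valid string ends in 0 (append to any length-(n-1) valid string) or in 01 (append to any length-(n-2) valid string), so a(n) = a(n-1) + a(n-2) with a(1)=2, a(2)=3.
Iterating the recurrence: a(1)=2, a(2)=3, a(3)=5, a(4)=8, a(5)=13, a(6)=21, a(7)=34, a(8)=55, a(9)=89, a(10)=144, a(11)=233, a(12)=377, a(13)=610, a(14)=987, a(15)=1597, a(16)=2584, a(17)=4181, a(18)=6765, a(19)=10946, a(20)=17711, a(21)=28657, a(22)=46368, a(23)=75025, a(24)=121393, a(25)=196418, a(26)=317811, a(27)=514229, a(28)=832040, a(29)=1346269.

Final answer: 1346269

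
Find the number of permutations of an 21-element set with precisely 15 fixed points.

Choose which 15 elements are fixed: C(21,15) = 54264.
Derange the remaining 6 using D(j) = (j-1)(D(j-1) + D(j-2)), D(0)=1, D(1)=0: D(2)=1, D(3)=2, D(4)=9, D(5)=44, D(6)=265.
Total: 54264 x 265.

Final answer: C(21,15) D(6) = 14379960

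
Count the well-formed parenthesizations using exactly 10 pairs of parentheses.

The structures are counted by the Catalan number C_n. Here n = 10 (pairs).
C_n = C(2n,n)/(n+1), so C_{10} = C(20,10)/11 = 184756/11.

Final answer: C_{10} = 16796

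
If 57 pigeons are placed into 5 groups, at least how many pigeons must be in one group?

By the pigeonhole principle: ceiling(57/5).

Final answer: 12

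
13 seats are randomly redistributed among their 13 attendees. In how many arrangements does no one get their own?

Use the recurrence D(n) = (n-1)(D(n-1) + D(n-2)) with D(0)=1, D(1)=0.
D(2) = 1 x (0 + 1) = 1
D(3) = 2 x (1 + 0) = 2
D(4) = 3 x (2 + 1) = 9
D(5) = 4 x (9 + 2) = 44
D(6) = 5 x (44 + 9) = 265
D(7) = 6 x (265 + 44) = 1854
D(8) = 7 x (1854 + 265) = 14833
D(9) = 8 x (14833 + 1854) = 133496
D(10) = 9 x (133496 + 14833) = 1334961
D(11) = 10 x (1334961 + 133496) = 14684570
D(12) = 11 x (14684570 + 1334961) = 176214841
D(13) = 12 x (D(12) + D(11)) = 12 x (176214841 + 14684570)

Final answer: D(13) = 2290792932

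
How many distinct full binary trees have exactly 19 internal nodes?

This is counted by the nth Catalan number C_n. Here n = 19.
C_n = (2n)!/(n!(n+1)!), so C_{19} = 38!/(19! x 20!) = C(38,19)/20 = 35345263800/20.

Final answer: C_{19} = 1767263190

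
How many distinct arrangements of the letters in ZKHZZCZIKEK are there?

Letters (C:1, E:1, H:1, I:1, K:3, Z:4). Total letters: 11.
Permutations = 11!/(4! x 3!).

Final answer: 277200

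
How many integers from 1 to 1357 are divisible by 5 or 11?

Multiples of 5: 271. Multiples of 11: 123. Of both (lcm=55): 24.
By inclusion-exclusion: 271 + 123 - 24.

Final answer: 370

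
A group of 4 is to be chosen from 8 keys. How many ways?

C(8,4) = 8!/(4! x (8-4)!).

Final answer: C(8,4) = 70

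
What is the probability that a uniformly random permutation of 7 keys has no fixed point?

Derangements satisfy D(n) = (n-1)(D(n-1) + D(n-2)), starting from D(0)=1, D(1)=0.
Building up: D(2)=1, D(3)=2, D(4)=9, D(5)=44, D(6)=265, D(7)=1854.
Total arrangements: 7! = 5040.
Probability = D(7)/7! = 103/280.

Final answer: D(7)/7! = 1854/5040 = 0.367857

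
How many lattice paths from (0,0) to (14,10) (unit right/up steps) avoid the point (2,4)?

Total paths to (14,10): C(24,10) = 1961256.
Paths through (2,4): C(6,4) x C(18,6) = 278460.
Avoiding (2,4): 1961256 - 278460.

Final answer: 1682796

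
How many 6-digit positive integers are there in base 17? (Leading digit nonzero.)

In base 17, the leading digit has 16 choices (1..16); each of the remaining 5 digits has 17 choices.
Total: 16 x 17^5.

Final answer: 22717712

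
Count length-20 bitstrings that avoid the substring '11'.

Let a(n) count valid strings. If the last bit is 0 the prefix is any valid string of length n-1; if it is 1 the string must end in 01 with a valid prefix of length n-2. So a(n) = a(n-1) + a(n-2), a(1)=2, a(2)=3.
Iterating the recurrence: a(1)=2, a(2)=3, a(3)=5, a(4)=8, a(5)=13, a(6)=21, a(7)=34, a(8)=55, a(9)=89, a(10)=144, a(11)=233, a(12)=377, a(13)=610, a(14)=987, a(15)=1597, a(16)=2584, a(17)=4181, a(18)=6765, a(19)=10946, a(20)=17711.

Final answer: 17711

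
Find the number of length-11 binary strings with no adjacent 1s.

Let a(n) count valid strings. If the last bit is 0 the prefix is any valid string of length n-1; if it is 1 the string must end in 01 with a valid prefix of length n-2. So a(n) = a(n-1) + a(n-2), a(1)=2, a(2)=3.
Iterating the recurrence: a(1)=2, a(2)=3, a(3)=5, a(4)=8, a(5)=13, a(6)=21, a(7)=34, a(8)=55, a(9)=89, a(10)=144, a(11)=233.

Final answer: 233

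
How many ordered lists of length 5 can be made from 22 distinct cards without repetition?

P(22,5) = 22!/(22-5)! = 22!/17!.

Final answer: P(22,5) = 3160080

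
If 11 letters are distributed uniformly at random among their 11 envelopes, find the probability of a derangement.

Use the recurrence D(n) = (n-1)(D(n-1) + D(n-2)) with D(0)=1, D(1)=0.
Building up: D(2)=1, D(3)=2, D(4)=9, D(5)=44, D(6)=265, D(7)=1854, D(8)=14833, D(9)=133496, D(10)=1334961, D(11)=14684570.
Total arrangements: 11! = 39916800.
Probability = D(11)/11! = 1468457/3991680.

Final answer: D(11)/11! = 14684570/39916800 = 0.367879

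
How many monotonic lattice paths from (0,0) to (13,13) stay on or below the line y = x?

Total monotonic paths to (13,13): C(26,13) = 10400600.
Reflecting each bad path at its first crossing gives a bijection with paths to (12,14): C(26,14) = 9657700.
Valid Dyck paths: 10400600 - 9657700.
(Equivalently, C_{13} = C(26,13)/14 = 10400600/14.)

Final answer: C_{13} = 742900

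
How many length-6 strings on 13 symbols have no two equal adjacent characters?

Let g(n) count such strings. g(1) = 13, and each valid string of length n-1 extends in 12 ways (any symbol but the last), so g(n) = 12 g(n-1).
Total: g(6) = 13 x 12^5.

Final answer: 13 x 12^{5} = 3234816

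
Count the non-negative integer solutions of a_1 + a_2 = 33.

Stars and bars with 33 stars and 1 bars:
C(33+2-1, 2-1) = C(34,1).

Final answer: C(34,1) = 34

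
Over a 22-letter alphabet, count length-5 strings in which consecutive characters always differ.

First character: 22 choices. Each subsequent: 21 choices (must differ from the previous one).
Total: 22 x 21^4.

Final answer: 22 x 21^{4} = 4278582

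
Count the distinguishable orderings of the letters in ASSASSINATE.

Letters (A:3, E:1, I:1, N:1, S:4, T:1). Total letters: 11.
Permutations = 11!/(4! x 3!).

Final answer: 277200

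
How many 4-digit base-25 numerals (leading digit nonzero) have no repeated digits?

The leading digit has 24 choices (anything but zero); the next has 24 (anything but the first), then 23, and so on, one fewer each time.
Total: 24 x 24 x 23 x 22.

Final answer: 291456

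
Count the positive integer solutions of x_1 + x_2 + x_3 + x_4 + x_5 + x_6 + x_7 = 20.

Substitute x'_i = x_i - 1 (so x'_i >= 0). Then sum x'_i = 20 - 7 = 13.
Stars and bars: C(13+7-1, 7-1) = C(19,6).

Final answer: C(19,6) = 27132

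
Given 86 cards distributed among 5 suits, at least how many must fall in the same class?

By pigeonhole with 86 objects and 5 categories: ceiling(86/5).

Final answer: 18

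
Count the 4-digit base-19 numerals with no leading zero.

In base 19, the leading digit has 18 choices (1..18); each of the remaining 3 digits has 19 choices.
Total: 18 x 19^3.

Final answer: 123462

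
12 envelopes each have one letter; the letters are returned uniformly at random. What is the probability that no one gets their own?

Use the recurrence D(n) = (n-1)(D(n-1) + D(n-2)) with D(0)=1, D(1)=0.
Building up: D(2)=1, D(3)=2, D(4)=9, D(5)=44, D(6)=265, D(7)=1854, D(8)=14833, D(9)=133496, D(10)=1334961, D(11)=14684570, D(12)=176214841.
Total arrangements: 12! = 479001600.
Probability = D(12)/12! = 16019531/43545600.

Final answer: D(12)/12! = 176214841/479001600 = 0.367879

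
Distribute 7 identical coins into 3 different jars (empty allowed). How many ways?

Stars and bars: C(n+k-1, k-1) = C(9,2).

Final answer: C(9,2) = 36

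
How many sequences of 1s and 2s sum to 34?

Condition on the final move: it is a 1-step (f(n-1) ways to get there) or a 2-step (f(n-2) ways), so f(n) = f(n-1) + f(n-2), with f(1)=1, f(2)=2.
Computing successive values: f(1)=1, f(2)=2, f(3)=3, f(4)=5, f(5)=8, f(6)=13, f(7)=21, f(8)=34, f(9)=55, f(10)=89, f(11)=144, f(12)=233, f(13)=377, f(14)=610, f(15)=987, f(16)=1597, f(17)=2584, f(18)=4181, f(19)=6765, f(20)=10946, f(21)=17711, f(22)=28657, f(23)=46368, f(24)=75025, f(25)=121393, f(26)=196418, f(27)=317811, f(28)=514229, f(29)=832040, f(30)=1346269, f(31)=2178309, f(32)=3524578, f(33)=5702887, f(34)=9227465.

Final answer: 9227465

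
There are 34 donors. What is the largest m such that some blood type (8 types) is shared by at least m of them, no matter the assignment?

There are 8 possible values for blood type (8 types). With 34 donors and 8 categories, by pigeonhole: ceiling(34/8).

Final answer: 5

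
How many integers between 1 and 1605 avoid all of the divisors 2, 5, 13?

|div by 2|=802, |div by 5|=321, |div by 13|=123.
|div by 2&5|=160, |div by 2&13|=61, |div by 5&13|=24, |div by all|=12.
By inclusion-exclusion, divisible by at least one: 802+321+123-160-61-24+12 = 1013.
Not divisible by any: 1605 - 1013.

Final answer: 592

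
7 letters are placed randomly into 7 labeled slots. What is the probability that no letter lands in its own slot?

Derangements satisfy D(n) = (n-1)(D(n-1) + D(n-2)), starting from D(0)=1, D(1)=0.
Building up: D(2)=1, D(3)=2, D(4)=9, D(5)=44, D(6)=265, D(7)=1854.
Total arrangements: 7! = 5040.
Probability = D(7)/7! = 103/280.

Final answer: D(7)/7! = 1854/5040 = 0.367857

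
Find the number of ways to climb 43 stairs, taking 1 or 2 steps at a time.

Let f(n) count the ways. The last step is size 1 or 2, so f(n) = f(n-1) + f(n-2) with f(1)=1, f(2)=2.
Building up term by term: f(1)=1, f(2)=2, f(3)=3, f(4)=5, f(5)=8, f(6)=13, f(7)=21, f(8)=34, f(9)=55, f(10)=89, f(11)=144, f(12)=233, f(13)=377, f(14)=610, f(15)=987, f(16)=1597, f(17)=2584, f(18)=4181, f(19)=6765, f(20)=10946, f(21)=17711, f(22)=28657, f(23)=46368, f(24)=75025, f(25)=121393, f(26)=196418, f(27)=317811, f(28)=514229, f(29)=832040, f(30)=1346269, f(31)=2178309, f(32)=3524578, f(33)=5702887, f(34)=9227465, f(35)=14930352, f(36)=24157817, f(37)=39088169, f(38)=63245986, f(39)=102334155, f(40)=165580141, f(41)=267914296, f(42)=433494437, f(43)=701408733.

Final answer: 701408733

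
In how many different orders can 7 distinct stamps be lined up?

The number of ways to arrange 7 distinct objects is 7!.

Final answer: 7! = 5040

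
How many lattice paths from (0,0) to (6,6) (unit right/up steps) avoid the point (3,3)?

Total paths to (6,6): C(12,6) = 924.
Paths through (3,3): C(6,3) x C(6,3) = 400.
Avoiding (3,3): 924 - 400.

Final answer: 524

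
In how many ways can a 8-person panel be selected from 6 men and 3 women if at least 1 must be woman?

Sum over valid woman counts:
C(3,2)C(6,6) = 3
C(3,3)C(6,5) = 6
Total: 3 + 6.

Final answer: 9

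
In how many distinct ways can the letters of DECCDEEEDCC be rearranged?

Letters (C:4, D:3, E:4). Total letters: 11.
Permutations = 11!/(4! x 4! x 3!).

Final answer: 11550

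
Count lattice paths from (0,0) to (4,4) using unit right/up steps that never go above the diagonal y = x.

Total monotonic paths to (4,4): C(8,4) = 70.
Reflecting each bad path at its first crossing gives a bijection with paths to (3,5): C(8,5) = 56.
Valid Dyck paths: 70 - 56.
(Check: C(8,4) - C(8,5) = C(8,4)/5, the Catalan number C_{4}.)

Final answer: C_{4} = 14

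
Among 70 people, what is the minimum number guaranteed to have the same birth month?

There are 12 possible values for birth month. With 70 people and 12 categories, by pigeonhole: ceiling(70/12).

Final answer: 6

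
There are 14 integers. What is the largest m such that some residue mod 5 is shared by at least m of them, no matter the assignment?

There are 5 possible values for residue mod 5. With 14 integers and 5 categories, by pigeonhole: ceiling(14/5).

Final answer: 3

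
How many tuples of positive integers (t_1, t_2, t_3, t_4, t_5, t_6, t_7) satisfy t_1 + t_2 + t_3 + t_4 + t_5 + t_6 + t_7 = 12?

Substitute t'_i = t_i - 1 (so t'_i >= 0). Then sum t'_i = 12 - 7 = 5.
Stars and bars: C(5+7-1, 7-1) = C(11,6).

Final answer: C(11,6) = 462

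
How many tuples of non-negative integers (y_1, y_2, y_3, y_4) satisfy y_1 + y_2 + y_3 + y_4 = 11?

Stars and bars with 11 stars and 3 bars:
C(11+4-1, 4-1) = C(14,3).

Final answer: C(14,3) = 364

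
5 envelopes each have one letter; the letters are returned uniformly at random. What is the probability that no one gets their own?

Use the recurrence D(n) = (n-1)(D(n-1) + D(n-2)) with D(0)=1, D(1)=0.
Building up: D(2)=1, D(3)=2, D(4)=9, D(5)=44.
Total arrangements: 5! = 120.
Probability = D(5)/5! = 11/30.

Final answer: D(5)/5! = 44/120 = 0.366667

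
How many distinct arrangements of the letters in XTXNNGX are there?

Letters (G:1, N:2, T:1, X:3). Total letters: 7.
Permutations = 7!/(3! x 2!).

Final answer: 420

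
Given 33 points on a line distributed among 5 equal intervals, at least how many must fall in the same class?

By pigeonhole with 33 objects and 5 categories: ceiling(33/5).

Final answer: 7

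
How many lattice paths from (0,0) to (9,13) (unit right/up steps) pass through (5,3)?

Paths (0,0)->(5,3): C(8,3) = 56.
Paths (5,3)->(9,13): C(14,10) = 1001.
By multiplication principle: 56 x 1001.

Final answer: 56056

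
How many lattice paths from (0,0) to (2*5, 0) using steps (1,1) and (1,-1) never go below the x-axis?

Total monotonic paths to (5,5): C(10,5) = 252.
Paths that cross above y=x (reflection bijection): C(10,6) = 210.
Valid Dyck paths: 252 - 210.
(These counts are the Catalan numbers.)

Final answer: C_{5} = 42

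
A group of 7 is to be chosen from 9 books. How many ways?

C(9,7) = 9!/(7! x 2!).

Final answer: \binom{9}{7} = 36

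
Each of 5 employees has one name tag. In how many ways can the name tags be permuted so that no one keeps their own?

Derangements satisfy D(n) = (n-1)(D(n-1) + D(n-2)), starting from D(0)=1, D(1)=0.
D(2) = 1 x (0 + 1) = 1
D(3) = 2 x (1 + 0) = 2
D(4) = 3 x (2 + 1) = 9
D(5) = 4 x (D(4) + D(3)) = 4 x (9 + 2)

Final answer: D(5) = 44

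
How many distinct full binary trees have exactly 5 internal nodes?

The structures are counted by the Catalan number C_n. Here n = 5.
Using C_0 = 1 and C_(k+1) = C_k x 2(2k+1)/(k+2), build up term by term: C_1=1, C_2=2, C_3=5, C_4=14, C_5=42.

Final answer: C_{5} = 42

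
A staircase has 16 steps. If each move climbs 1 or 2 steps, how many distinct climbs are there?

Let f(n) be the number of climbs. Removing the last move (1 or 2 steps) gives f(n) = f(n-1) + f(n-2); base cases f(1)=1, f(2)=2.
Building up term by term: f(1)=1, f(2)=2, f(3)=3, f(4)=5, f(5)=8, f(6)=13, f(7)=21, f(8)=34, f(9)=55, f(10)=89, f(11)=144, f(12)=233, f(13)=377, f(14)=610, f(15)=987, f(16)=1597.

Final answer: 1597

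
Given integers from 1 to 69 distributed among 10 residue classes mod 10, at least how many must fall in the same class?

By pigeonhole with 69 objects and 10 categories: ceiling(69/10).

Final answer: 7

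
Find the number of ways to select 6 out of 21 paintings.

C(21,6) = 21!/(6! x (21-6)!).

Final answer: C(21,6) = 54264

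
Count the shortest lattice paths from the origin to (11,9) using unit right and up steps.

Each path has 11 right steps and 9 up steps in some order (20 steps total).
Choose which 9 of the 20 steps are up: C(20,9).

Final answer: C(20,9) = 167960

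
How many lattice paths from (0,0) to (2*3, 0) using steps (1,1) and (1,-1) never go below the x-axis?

Total monotonic paths to (3,3): C(6,3) = 20.
A path is bad iff it touches y = x + 1; reflecting its initial segment maps bad paths bijectively onto all paths to (2,4), of which there are C(6,4) = 15.
Valid Dyck paths: 20 - 15.
(This is the Catalan number C_{3}.)

Final answer: C_{3} = 5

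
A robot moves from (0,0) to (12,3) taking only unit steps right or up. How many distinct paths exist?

Each path has 12 right steps and 3 up steps in some order (15 steps total).
Choose which 3 of the 15 steps are up: C(15,3).

Final answer: C(15,3) = 455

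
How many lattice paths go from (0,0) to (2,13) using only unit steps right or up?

Each path has 2 right steps and 13 up steps in some order (15 steps total).
Choose which 13 of the 15 steps are up: C(15,13).

Final answer: C(15,13) = 105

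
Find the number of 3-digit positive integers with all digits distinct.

First digit: 9 (not 0). Second: 9 (not first). Third: 8, etc.
Total: 9 x 9 x 8.

Final answer: 648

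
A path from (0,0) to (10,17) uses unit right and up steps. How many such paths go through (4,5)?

Paths (0,0)->(4,5): C(9,5) = 126.
Paths (4,5)->(10,17): C(18,12) = 18564.
By multiplication principle: 126 x 18564.

Final answer: 2339064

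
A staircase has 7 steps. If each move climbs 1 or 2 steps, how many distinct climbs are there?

Let f(n) be the number of climbs. Removing the last move (1 or 2 steps) gives f(n) = f(n-1) + f(n-2); base cases f(1)=1, f(2)=2.
Computing successive values: f(1)=1, f(2)=2, f(3)=3, f(4)=5, f(5)=8, f(6)=13, f(7)=21.

Final answer: 21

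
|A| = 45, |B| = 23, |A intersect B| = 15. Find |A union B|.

|A union B| = |A| + |B| - |A intersect B| = 45 + 23 - 15.

Final answer: 53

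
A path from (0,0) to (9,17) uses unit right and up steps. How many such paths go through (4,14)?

Paths (0,0)->(4,14): C(18,14) = 3060.
Paths (4,14)->(9,17): C(8,3) = 56.
By multiplication principle: 3060 x 56.

Final answer: 171360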